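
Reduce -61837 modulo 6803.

-61837 = -10*6803 + 6193, so -61837 ≡ 6193 (mod 6803).

6193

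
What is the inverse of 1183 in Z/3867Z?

304

Apply the Euclidean algorithm and back-substitute:
3867 = 3·1183 + 318
1183 = 3·318 + 229
318 = 1·229 + 89
229 = 2·89 + 51
89 = 1·51 + 38
51 = 1·38 + 13
38 = 2·13 + 12
13 = 1·12 + 1
12 = 12·1 + 0
gcd(1183, 3867) = 1, so the inverse exists.
Back-substitute for 1:
1 = 1·13 − 1·12
  = −1·38 + 3·13
  = 3·51 − 4·38
  = −4·89 + 7·51
  = 7·229 − 18·89
  = −18·318 + 25·229
  = 25·1183 − 93·318
  = −93·3867 + 304·1183
So 1183⁻¹ ≡ 304 (mod 3867).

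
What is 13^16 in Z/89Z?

2

Compute successive squares:
13^1 ≡ 13 (mod 89)
13^2 ≡ 13^2 = 169 ≡ 80 (mod 89)
13^4 ≡ 80^2 = 6400 ≡ 81 (mod 89)
13^8 ≡ 81^2 = 6561 ≡ 64 (mod 89)
13^16 ≡ 64^2 = 4096 ≡ 2 (mod 89)
So 13^16 ≡ 2 (mod 89).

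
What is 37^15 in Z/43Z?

Compute successive squares:
15 in binary is 1111, i.e. 15 = 8 + 4 + 2 + 1.
37^1 ≡ 37 (mod 43)
37^2 ≡ 37^2 = 1369 ≡ 36 (mod 43)
37^4 ≡ 36^2 = 1296 ≡ 6 (mod 43)
37^8 ≡ 6^2 = 36 (mod 43)
37^15 = 37^8 × 37^4 × 37^2 × 37^1 ≡ 36 × 6 × 36 × 37 (mod 43).
Accumulate the product:
36 × 6 = 216 ≡ 1
1 × 36 = 36
36 × 37 = 1332 ≡ 42

42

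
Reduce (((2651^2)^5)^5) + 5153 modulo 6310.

2594

(2651)^2 ≡ 4771 (mod 6310)
(4771)^5 ≡ 3131 (mod 6310)
(3131)^5 ≡ 3751 (mod 6310)
3751 + 5153 = 8904 ≡ 2594 (mod 6310)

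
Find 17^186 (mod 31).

186 in binary is 10111010, i.e. 186 = 128 + 32 + 16 + 8 + 2.
17^1 ≡ 17 (mod 31)
17^2 ≡ 17^2 = 289 ≡ 10 (mod 31)
17^4 ≡ 10^2 = 100 ≡ 7 (mod 31)
17^8 ≡ 7^2 = 49 ≡ 18 (mod 31)
17^16 ≡ 18^2 = 324 ≡ 14 (mod 31)
17^32 ≡ 14^2 = 196 ≡ 10 (mod 31)
17^64 ≡ 10^2 = 100 ≡ 7 (mod 31)
17^128 ≡ 7^2 = 49 ≡ 18 (mod 31)
17^186 = 17^128 * 17^32 * 17^16 * 17^8 * 17^2 ≡ 18 * 10 * 14 * 18 * 10 (mod 31).
Accumulate the product:
18 * 10 = 180 ≡ 25
25 * 14 = 350 ≡ 9
9 * 18 = 162 ≡ 7
7 * 10 = 70 ≡ 8

8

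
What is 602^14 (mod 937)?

Compute successive squares:
14 in binary is 1110, i.e. 14 = 8 + 4 + 2.
602^1 ≡ 602 (mod 937)
602^2 ≡ 602^2 = 362404 ≡ 722 (mod 937)
602^4 ≡ 722^2 = 521284 ≡ 312 (mod 937)
602^8 ≡ 312^2 = 97344 ≡ 833 (mod 937)
602^14 = 602^8 × 602^4 × 602^2 ≡ 833 × 312 × 722 (mod 937).
Accumulate the product:
833 × 312 = 259896 ≡ 347
347 × 722 = 250534 ≡ 355

355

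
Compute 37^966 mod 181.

117

Using repeated squaring:
966 in binary is 1111000110, i.e. 966 = 512 + 256 + 128 + 64 + 4 + 2.
37^1 ≡ 37 (mod 181)
37^2 ≡ 37^2 = 1369 ≡ 102 (mod 181)
37^4 ≡ 102^2 = 10404 ≡ 87 (mod 181)
37^8 ≡ 87^2 = 7569 ≡ 148 (mod 181)
37^16 ≡ 148^2 = 21904 ≡ 3 (mod 181)
37^32 ≡ 3^2 = 9 (mod 181)
37^64 ≡ 9^2 = 81 (mod 181)
37^128 ≡ 81^2 = 6561 ≡ 45 (mod 181)
37^256 ≡ 45^2 = 2025 ≡ 34 (mod 181)
37^512 ≡ 34^2 = 1156 ≡ 70 (mod 181)
37^966 = 37^512 × 37^256 × 37^128 × 37^64 × 37^4 × 37^2 ≡ 70 × 34 × 45 × 81 × 87 × 102 (mod 181).
Accumulate the product:
70 × 34 = 2380 ≡ 27
27 × 45 = 1215 ≡ 129
129 × 81 = 10449 ≡ 132
132 × 87 = 11484 ≡ 81
81 × 102 = 8262 ≡ 117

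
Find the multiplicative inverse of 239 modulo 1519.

1233

1519 = 6·239 + 85
239 = 2·85 + 69
85 = 1·69 + 16
69 = 4·16 + 5
16 = 3·5 + 1
5 = 5·1 + 0
gcd(239, 1519) = 1, so the inverse exists.
Bézout: 1 = 45·1519 − 286·239.
So 239⁻¹ ≡ −286 ≡ 1233 (mod 1519).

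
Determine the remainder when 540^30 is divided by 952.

288

Using repeated squaring:
30 in binary is 11110, i.e. 30 = 16 + 8 + 4 + 2.
540^1 ≡ 540 (mod 952)
540^2 ≡ 540^2 = 291600 ≡ 288 (mod 952)
540^4 ≡ 288^2 = 82944 ≡ 120 (mod 952)
540^8 ≡ 120^2 = 14400 ≡ 120 (mod 952)
540^16 ≡ 120^2 = 14400 ≡ 120 (mod 952)
540^30 = 540^16 × 540^8 × 540^4 × 540^2 ≡ 120 × 120 × 120 × 288 (mod 952).
Accumulate the product:
120 × 120 = 14400 ≡ 120
120 × 120 = 14400 ≡ 120
120 × 288 = 34560 ≡ 288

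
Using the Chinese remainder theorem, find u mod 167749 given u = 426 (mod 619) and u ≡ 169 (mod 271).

619⁻¹ mod 271: 619·88 ≡ 1 (mod 271), so 619⁻¹ ≡ 88.
u = 426 + 619·((169 − 426)·88 mod 271) = 426 + 619·148 = 92038.

92038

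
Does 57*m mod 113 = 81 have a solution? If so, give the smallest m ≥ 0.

49

gcd(57, 113) = 1, so a unique solution mod 113 exists.
57⁻¹ ≡ 2 (mod 113).
m ≡ 2*81 ≡ 49 (mod 113).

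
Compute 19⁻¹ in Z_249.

Run the extended Euclidean algorithm:
249 = 13*19 + 2
19 = 9*2 + 1
2 = 2*1 + 0
gcd(19, 249) = 1, so the inverse exists.
Back-substitute for 1:
1 = 1*19 − 9*2
  = −9*249 + 118*19
So 19⁻¹ ≡ 118 (mod 249).

118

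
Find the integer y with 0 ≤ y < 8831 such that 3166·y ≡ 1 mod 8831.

Run the extended Euclidean algorithm:
8831 = 2*3166 + 2499
3166 = 1*2499 + 667
2499 = 3*667 + 498
667 = 1*498 + 169
498 = 2*169 + 160
169 = 1*160 + 9
160 = 17*9 + 7
9 = 1*7 + 2
7 = 3*2 + 1
2 = 2*1 + 0
gcd(3166, 8831) = 1, so the inverse exists.
Bézout: 1 = 1405*8831 − 3919*3166.
So 3166⁻¹ ≡ −3919 ≡ 4912 (mod 8831).

4912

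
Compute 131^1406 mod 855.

61

131^1 ≡ 131 (mod 855)
131^2 ≡ 131^2 = 17161 ≡ 61 (mod 855)
131^4 ≡ 61^2 = 3721 ≡ 301 (mod 855)
131^8 ≡ 301^2 = 90601 ≡ 826 (mod 855)
131^16 ≡ 826^2 = 682276 ≡ 841 (mod 855)
131^32 ≡ 841^2 = 707281 ≡ 196 (mod 855)
131^64 ≡ 196^2 = 38416 ≡ 796 (mod 855)
131^128 ≡ 796^2 = 633616 ≡ 61 (mod 855)
131^256 ≡ 61^2 = 3721 ≡ 301 (mod 855)
131^512 ≡ 301^2 = 90601 ≡ 826 (mod 855)
131^1024 ≡ 826^2 = 682276 ≡ 841 (mod 855)
131^1406 = 131^1024 × 131^256 × 131^64 × 131^32 × 131^16 × 131^8 × 131^4 × 131^2 ≡ 841 × 301 × 796 × 196 × 841 × 826 × 301 × 61 (mod 855).
Accumulate the product:
841 × 301 = 253141 ≡ 61
61 × 796 = 48556 ≡ 676
676 × 196 = 132496 ≡ 826
826 × 841 = 694666 ≡ 406
406 × 826 = 335356 ≡ 196
196 × 301 = 58996 ≡ 1
1 × 61 = 61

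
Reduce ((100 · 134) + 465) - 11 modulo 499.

100 · 134 = 13400 ≡ 426 (mod 499)
426 + 465 = 891 ≡ 392 (mod 499)
392 - 11 = 381

381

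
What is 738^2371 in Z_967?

2371 in binary is 100101000011, i.e. 2371 = 2048 + 256 + 64 + 2 + 1.
738^1 ≡ 738 (mod 967)
738^2 ≡ 738^2 = 544644 ≡ 223 (mod 967)
738^4 ≡ 223^2 = 49729 ≡ 412 (mod 967)
738^8 ≡ 412^2 = 169744 ≡ 519 (mod 967)
738^16 ≡ 519^2 = 269361 ≡ 535 (mod 967)
738^32 ≡ 535^2 = 286225 ≡ 960 (mod 967)
738^64 ≡ 960^2 = 921600 ≡ 49 (mod 967)
738^128 ≡ 49^2 = 2401 ≡ 467 (mod 967)
738^256 ≡ 467^2 = 218089 ≡ 514 (mod 967)
738^512 ≡ 514^2 = 264196 ≡ 205 (mod 967)
738^1024 ≡ 205^2 = 42025 ≡ 444 (mod 967)
738^2048 ≡ 444^2 = 197136 ≡ 835 (mod 967)
738^2371 = 738^2048 · 738^256 · 738^64 · 738^2 · 738^1 ≡ 835 · 514 · 49 · 223 · 738 (mod 967).
Accumulate the product:
835 · 514 = 429190 ≡ 809
809 · 49 = 39641 ≡ 961
961 · 223 = 214303 ≡ 596
596 · 738 = 439848 ≡ 830

830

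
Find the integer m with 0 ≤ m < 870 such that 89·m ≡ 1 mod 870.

479

By the extended Euclidean algorithm:
870 = 9·89 + 69
89 = 1·69 + 20
69 = 3·20 + 9
20 = 2·9 + 2
9 = 4·2 + 1
2 = 2·1 + 0
gcd(89, 870) = 1, so the inverse exists.
Bézout: 1 = 40·870 − 391·89.
So 89⁻¹ ≡ −391 ≡ 479 (mod 870).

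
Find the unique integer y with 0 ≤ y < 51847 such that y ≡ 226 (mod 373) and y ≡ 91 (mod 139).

373⁻¹ mod 139: 373*60 ≡ 1 (mod 139), so 373⁻¹ ≡ 60.
y = 226 + 373*((91 − 226)*60 mod 139) = 226 + 373*101 = 37899.

37899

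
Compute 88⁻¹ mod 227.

178

By the extended Euclidean algorithm:
227 = 2×88 + 51
88 = 1×51 + 37
51 = 1×37 + 14
37 = 2×14 + 9
14 = 1×9 + 5
9 = 1×5 + 4
5 = 1×4 + 1
4 = 4×1 + 0
gcd(88, 227) = 1, so the inverse exists.
Back-substitute for 1:
1 = 1×5 − 1×4
  = −1×9 + 2×5
  = 2×14 − 3×9
  = −3×37 + 8×14
  = 8×51 − 11×37
  = −11×88 + 19×51
  = 19×227 − 49×88
So 88⁻¹ ≡ −49 ≡ 178 (mod 227).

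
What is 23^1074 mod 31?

4

Using repeated squaring:
1074 in binary is 10000110010, i.e. 1074 = 1024 + 32 + 16 + 2.
23^1 ≡ 23 (mod 31)
23^2 ≡ 23^2 = 529 ≡ 2 (mod 31)
23^4 ≡ 2^2 = 4 (mod 31)
23^8 ≡ 4^2 = 16 (mod 31)
23^16 ≡ 16^2 = 256 ≡ 8 (mod 31)
23^32 ≡ 8^2 = 64 ≡ 2 (mod 31)
23^64 ≡ 2^2 = 4 (mod 31)
23^128 ≡ 4^2 = 16 (mod 31)
23^256 ≡ 16^2 = 256 ≡ 8 (mod 31)
23^512 ≡ 8^2 = 64 ≡ 2 (mod 31)
23^1024 ≡ 2^2 = 4 (mod 31)
23^1074 = 23^1024 * 23^32 * 23^16 * 23^2 ≡ 4 * 2 * 8 * 2 (mod 31).
Accumulate the product:
4 * 2 = 8
8 * 8 = 64 ≡ 2
2 * 2 = 4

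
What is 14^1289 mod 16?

Compute successive squares:
1289 in binary is 10100001001, i.e. 1289 = 1024 + 256 + 8 + 1.
14^1 ≡ 14 (mod 16)
14^2 ≡ 14^2 = 196 ≡ 4 (mod 16)
14^4 ≡ 4^2 = 16 ≡ 0 (mod 16)
14^8 ≡ 0^2 = 0 (mod 16)
14^16 ≡ 0^2 = 0 (mod 16)
14^32 ≡ 0^2 = 0 (mod 16)
14^64 ≡ 0^2 = 0 (mod 16)
14^128 ≡ 0^2 = 0 (mod 16)
14^256 ≡ 0^2 = 0 (mod 16)
14^512 ≡ 0^2 = 0 (mod 16)
14^1024 ≡ 0^2 = 0 (mod 16)
14^1289 = 14^1024 * 14^256 * 14^8 * 14^1 ≡ 0 * 0 * 0 * 14 (mod 16).
Accumulate the product:
0 * 0 = 0
0 * 0 = 0
0 * 14 = 0

0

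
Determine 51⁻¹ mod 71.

By the extended Euclidean algorithm:
71 = 1*51 + 20
51 = 2*20 + 11
20 = 1*11 + 9
11 = 1*9 + 2
9 = 4*2 + 1
2 = 2*1 + 0
gcd(51, 71) = 1, so the inverse exists.
Bézout: 1 = 23*71 − 32*51.
So 51⁻¹ ≡ −32 ≡ 39 (mod 71).

39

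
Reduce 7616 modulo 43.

7616 = 177×43 + 5, so 7616 ≡ 5 (mod 43).

5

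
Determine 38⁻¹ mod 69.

20

By the extended Euclidean algorithm:
69 = 1·38 + 31
38 = 1·31 + 7
31 = 4·7 + 3
7 = 2·3 + 1
3 = 3·1 + 0
gcd(38, 69) = 1, so the inverse exists.
Bézout: 1 = −11·69 + 20·38.
So 38⁻¹ ≡ 20 (mod 69).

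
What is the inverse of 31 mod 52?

By the extended Euclidean algorithm:
52 = 1*31 + 21
31 = 1*21 + 10
21 = 2*10 + 1
10 = 10*1 + 0
gcd(31, 52) = 1, so the inverse exists.
Bézout: 1 = 3*52 − 5*31.
So 31⁻¹ ≡ −5 ≡ 47 (mod 52).

47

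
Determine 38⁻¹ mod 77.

By the extended Euclidean algorithm:
77 = 2×38 + 1
38 = 38×1 + 0
gcd(38, 77) = 1, so the inverse exists.
Back-substitute for 1:
1 = 1×77 − 2×38
So 38⁻¹ ≡ −2 ≡ 75 (mod 77).

75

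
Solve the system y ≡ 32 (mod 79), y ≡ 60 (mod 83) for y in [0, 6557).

6036

79⁻¹ mod 83: 79·62 ≡ 1 (mod 83), so 79⁻¹ ≡ 62.
y = 32 + 79·((60 − 32)·62 mod 83) = 32 + 79·76 = 6036.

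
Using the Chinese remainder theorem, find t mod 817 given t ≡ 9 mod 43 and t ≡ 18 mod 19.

740

43⁻¹ mod 19: 43*4 ≡ 1 (mod 19), so 43⁻¹ ≡ 4.
t = 9 + 43*((18 − 9)*4 mod 19) = 9 + 43*17 = 740.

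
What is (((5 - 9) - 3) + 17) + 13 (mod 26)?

23

5 - 9 = -4 ≡ 22 (mod 26)
22 - 3 = 19
19 + 17 = 36 ≡ 10 (mod 26)
10 + 13 = 23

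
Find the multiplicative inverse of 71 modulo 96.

96 = 1×71 + 25
71 = 2×25 + 21
25 = 1×21 + 4
21 = 5×4 + 1
4 = 4×1 + 0
gcd(71, 96) = 1, so the inverse exists.
Back-substitute for 1:
1 = 1×21 − 5×4
  = −5×25 + 6×21
  = 6×71 − 17×25
  = −17×96 + 23×71
So 71⁻¹ ≡ 23 (mod 96).

23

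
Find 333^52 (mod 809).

Using repeated squaring:
52 in binary is 110100, i.e. 52 = 32 + 16 + 4.
333^1 ≡ 333 (mod 809)
333^2 ≡ 333^2 = 110889 ≡ 56 (mod 809)
333^4 ≡ 56^2 = 3136 ≡ 709 (mod 809)
333^8 ≡ 709^2 = 502681 ≡ 292 (mod 809)
333^16 ≡ 292^2 = 85264 ≡ 319 (mod 809)
333^32 ≡ 319^2 = 101761 ≡ 636 (mod 809)
333^52 = 333^32 * 333^16 * 333^4 ≡ 636 * 319 * 709 (mod 809).
Accumulate the product:
636 * 319 = 202884 ≡ 634
634 * 709 = 449506 ≡ 511

511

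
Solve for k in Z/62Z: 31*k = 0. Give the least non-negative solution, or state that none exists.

0

gcd(31, 62) = 31, and 31 | 0, so solutions exist.
Divide through by 31: 1*k ≡ 0 mod 2.
1⁻¹ ≡ 1 (mod 2).
k ≡ 1*0 ≡ 0 (mod 2).
The smallest non-negative solution is k = 0.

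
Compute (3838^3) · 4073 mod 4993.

1213

(3838)^3 ≡ 981 (mod 4993)
981 · 4073 = 3995613 ≡ 1213 (mod 4993)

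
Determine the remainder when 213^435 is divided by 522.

135

435 in binary is 110110011, i.e. 435 = 256 + 128 + 32 + 16 + 2 + 1.
213^1 ≡ 213 (mod 522)
213^2 ≡ 213^2 = 45369 ≡ 477 (mod 522)
213^4 ≡ 477^2 = 227529 ≡ 459 (mod 522)
213^8 ≡ 459^2 = 210681 ≡ 315 (mod 522)
213^16 ≡ 315^2 = 99225 ≡ 45 (mod 522)
213^32 ≡ 45^2 = 2025 ≡ 459 (mod 522)
213^64 ≡ 459^2 = 210681 ≡ 315 (mod 522)
213^128 ≡ 315^2 = 99225 ≡ 45 (mod 522)
213^256 ≡ 45^2 = 2025 ≡ 459 (mod 522)
213^435 = 213^256 × 213^128 × 213^32 × 213^16 × 213^2 × 213^1 ≡ 459 × 45 × 459 × 45 × 477 × 213 (mod 522).
Accumulate the product:
459 × 45 = 20655 ≡ 297
297 × 459 = 136323 ≡ 81
81 × 45 = 3645 ≡ 513
513 × 477 = 244701 ≡ 405
405 × 213 = 86265 ≡ 135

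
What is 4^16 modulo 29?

By square-and-multiply:
4^1 ≡ 4 (mod 29)
4^2 ≡ 4^2 = 16 (mod 29)
4^4 ≡ 16^2 = 256 ≡ 24 (mod 29)
4^8 ≡ 24^2 = 576 ≡ 25 (mod 29)
4^16 ≡ 25^2 = 625 ≡ 16 (mod 29)
So 4^16 ≡ 16 (mod 29).

16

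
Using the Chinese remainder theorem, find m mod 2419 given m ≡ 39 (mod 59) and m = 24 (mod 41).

393

59⁻¹ mod 41: 59·16 ≡ 1 (mod 41), so 59⁻¹ ≡ 16.
m = 39 + 59·((24 − 39)·16 mod 41) = 39 + 59·6 = 393.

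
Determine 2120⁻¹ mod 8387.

Apply the Euclidean algorithm and back-substitute:
8387 = 3*2120 + 2027
2120 = 1*2027 + 93
2027 = 21*93 + 74
93 = 1*74 + 19
74 = 3*19 + 17
19 = 1*17 + 2
17 = 8*2 + 1
2 = 2*1 + 0
gcd(2120, 8387) = 1, so the inverse exists.
Back-substitute for 1:
1 = 1*17 − 8*2
  = −8*19 + 9*17
  = 9*74 − 35*19
  = −35*93 + 44*74
  = 44*2027 − 959*93
  = −959*2120 + 1003*2027
  = 1003*8387 − 3968*2120
So 2120⁻¹ ≡ −3968 ≡ 4419 (mod 8387).

4419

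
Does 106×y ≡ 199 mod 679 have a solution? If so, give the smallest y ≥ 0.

367

gcd(106, 679) = 1, so a unique solution mod 679 exists.
106⁻¹ ≡ 442 (mod 679).
y ≡ 442×199 ≡ 367 (mod 679).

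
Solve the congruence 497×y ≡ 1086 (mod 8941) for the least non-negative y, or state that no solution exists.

7486

gcd(497, 8941) = 1, so a unique solution mod 8941 exists.
497⁻¹ ≡ 3580 (mod 8941).
y ≡ 3580×1086 ≡ 7486 (mod 8941).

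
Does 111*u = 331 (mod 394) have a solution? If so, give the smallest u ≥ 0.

gcd(111, 394) = 1, so a unique solution mod 394 exists.
111⁻¹ ≡ 71 (mod 394).
u ≡ 71*331 ≡ 255 (mod 394).

255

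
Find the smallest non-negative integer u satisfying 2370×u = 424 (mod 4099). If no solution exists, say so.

1114

gcd(2370, 4099) = 1, so a unique solution mod 4099 exists.
2370⁻¹ ≡ 486 (mod 4099).
u ≡ 486×424 ≡ 1114 (mod 4099).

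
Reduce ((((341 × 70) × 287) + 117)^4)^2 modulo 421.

309

341 × 70 = 23870 ≡ 294 (mod 421)
294 × 287 = 84378 ≡ 178 (mod 421)
178 + 117 = 295
(295)^4 ≡ 149 (mod 421)
(149)^2 ≡ 309 (mod 421)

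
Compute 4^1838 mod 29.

Using repeated squaring:
4^1 ≡ 4 (mod 29)
4^2 ≡ 4^2 = 16 (mod 29)
4^4 ≡ 16^2 = 256 ≡ 24 (mod 29)
4^8 ≡ 24^2 = 576 ≡ 25 (mod 29)
4^16 ≡ 25^2 = 625 ≡ 16 (mod 29)
4^32 ≡ 16^2 = 256 ≡ 24 (mod 29)
4^64 ≡ 24^2 = 576 ≡ 25 (mod 29)
4^128 ≡ 25^2 = 625 ≡ 16 (mod 29)
4^256 ≡ 16^2 = 256 ≡ 24 (mod 29)
4^512 ≡ 24^2 = 576 ≡ 25 (mod 29)
4^1024 ≡ 25^2 = 625 ≡ 16 (mod 29)
4^1838 = 4^1024 * 4^512 * 4^256 * 4^32 * 4^8 * 4^4 * 4^2 ≡ 16 * 25 * 24 * 24 * 25 * 24 * 16 (mod 29).
Accumulate the product:
16 * 25 = 400 ≡ 23
23 * 24 = 552 ≡ 1
1 * 24 = 24
24 * 25 = 600 ≡ 20
20 * 24 = 480 ≡ 16
16 * 16 = 256 ≡ 24

24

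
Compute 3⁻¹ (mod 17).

6

By the extended Euclidean algorithm:
17 = 5·3 + 2
3 = 1·2 + 1
2 = 2·1 + 0
gcd(3, 17) = 1, so the inverse exists.
Back-substitute for 1:
1 = 1·3 − 1·2
  = −1·17 + 6·3
So 3⁻¹ ≡ 6 (mod 17).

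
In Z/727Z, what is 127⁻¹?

Apply the Euclidean algorithm and back-substitute:
727 = 5×127 + 92
127 = 1×92 + 35
92 = 2×35 + 22
35 = 1×22 + 13
22 = 1×13 + 9
13 = 1×9 + 4
9 = 2×4 + 1
4 = 4×1 + 0
gcd(127, 727) = 1, so the inverse exists.
Bézout: 1 = 29×727 − 166×127.
So 127⁻¹ ≡ −166 ≡ 561 (mod 727).

561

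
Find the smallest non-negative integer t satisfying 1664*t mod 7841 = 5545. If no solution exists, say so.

4183

gcd(1664, 7841) = 1, so a unique solution mod 7841 exists.
1664⁻¹ ≡ 3765 (mod 7841).
t ≡ 3765*5545 ≡ 4183 (mod 7841).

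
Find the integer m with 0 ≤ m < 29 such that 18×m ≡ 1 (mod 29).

21

Run the extended Euclidean algorithm:
29 = 1·18 + 11
18 = 1·11 + 7
11 = 1·7 + 4
7 = 1·4 + 3
4 = 1·3 + 1
3 = 3·1 + 0
gcd(18, 29) = 1, so the inverse exists.
Bézout: 1 = 5·29 − 8·18.
So 18⁻¹ ≡ −8 ≡ 21 (mod 29).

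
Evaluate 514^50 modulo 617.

By square-and-multiply:
50 in binary is 110010, i.e. 50 = 32 + 16 + 2.
514^1 ≡ 514 (mod 617)
514^2 ≡ 514^2 = 264196 ≡ 120 (mod 617)
514^4 ≡ 120^2 = 14400 ≡ 209 (mod 617)
514^8 ≡ 209^2 = 43681 ≡ 491 (mod 617)
514^16 ≡ 491^2 = 241081 ≡ 451 (mod 617)
514^32 ≡ 451^2 = 203401 ≡ 408 (mod 617)
514^50 = 514^32 · 514^16 · 514^2 ≡ 408 · 451 · 120 (mod 617).
Accumulate the product:
408 · 451 = 184008 ≡ 142
142 · 120 = 17040 ≡ 381

381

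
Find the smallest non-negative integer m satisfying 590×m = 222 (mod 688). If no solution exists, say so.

89

gcd(590, 688) = 2, and 2 | 222, so solutions exist.
Divide through by 2: 295×m mod 344 = 111.
295⁻¹ ≡ 7 (mod 344).
m ≡ 7×111 ≡ 89 (mod 344).
The smallest non-negative solution is m = 89.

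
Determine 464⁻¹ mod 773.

By the extended Euclidean algorithm:
773 = 1*464 + 309
464 = 1*309 + 155
309 = 1*155 + 154
155 = 1*154 + 1
154 = 154*1 + 0
gcd(464, 773) = 1, so the inverse exists.
Back-substitute for 1:
1 = 1*155 − 1*154
  = −1*309 + 2*155
  = 2*464 − 3*309
  = −3*773 + 5*464
So 464⁻¹ ≡ 5 (mod 773).

5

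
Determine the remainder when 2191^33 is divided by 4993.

33 in binary is 100001, i.e. 33 = 32 + 1.
2191^1 ≡ 2191 (mod 4993)
2191^2 ≡ 2191^2 = 4800481 ≡ 2208 (mod 4993)
2191^4 ≡ 2208^2 = 4875264 ≡ 2096 (mod 4993)
2191^8 ≡ 2096^2 = 4393216 ≡ 4369 (mod 4993)
2191^16 ≡ 4369^2 = 19088161 ≡ 4915 (mod 4993)
2191^32 ≡ 4915^2 = 24157225 ≡ 1091 (mod 4993)
2191^33 = 2191^32 * 2191^1 ≡ 1091 * 2191 (mod 4993).
1091 * 2191 = 2390381 ≡ 3727 (mod 4993).

3727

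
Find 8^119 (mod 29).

119 in binary is 1110111, i.e. 119 = 64 + 32 + 16 + 4 + 2 + 1.
8^1 ≡ 8 (mod 29)
8^2 ≡ 8^2 = 64 ≡ 6 (mod 29)
8^4 ≡ 6^2 = 36 ≡ 7 (mod 29)
8^8 ≡ 7^2 = 49 ≡ 20 (mod 29)
8^16 ≡ 20^2 = 400 ≡ 23 (mod 29)
8^32 ≡ 23^2 = 529 ≡ 7 (mod 29)
8^64 ≡ 7^2 = 49 ≡ 20 (mod 29)
8^119 = 8^64 × 8^32 × 8^16 × 8^4 × 8^2 × 8^1 ≡ 20 × 7 × 23 × 7 × 6 × 8 (mod 29).
Accumulate the product:
20 × 7 = 140 ≡ 24
24 × 23 = 552 ≡ 1
1 × 7 = 7
7 × 6 = 42 ≡ 13
13 × 8 = 104 ≡ 17

17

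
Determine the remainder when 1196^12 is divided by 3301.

2404

Compute successive squares:
12 in binary is 1100, i.e. 12 = 8 + 4.
1196^1 ≡ 1196 (mod 3301)
1196^2 ≡ 1196^2 = 1430416 ≡ 1083 (mod 3301)
1196^4 ≡ 1083^2 = 1172889 ≡ 1034 (mod 3301)
1196^8 ≡ 1034^2 = 1069156 ≡ 2933 (mod 3301)
1196^12 = 1196^8 * 1196^4 ≡ 2933 * 1034 (mod 3301).
2933 * 1034 = 3032722 ≡ 2404 (mod 3301).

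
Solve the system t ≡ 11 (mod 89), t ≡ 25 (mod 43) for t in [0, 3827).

1702

89⁻¹ mod 43: 89×29 ≡ 1 (mod 43), so 89⁻¹ ≡ 29.
t = 11 + 89×((25 − 11)×29 mod 43) = 11 + 89×19 = 1702.
Check: 1702 mod 89 = 11, 1702 mod 43 = 25. ✓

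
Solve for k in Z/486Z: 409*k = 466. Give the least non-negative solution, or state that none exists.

76

gcd(409, 486) = 1, so a unique solution mod 486 exists.
409⁻¹ ≡ 385 (mod 486).
k ≡ 385*466 ≡ 76 (mod 486).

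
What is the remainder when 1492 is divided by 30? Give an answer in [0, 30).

22

1492 = 49·30 + 22, so 1492 ≡ 22 (mod 30).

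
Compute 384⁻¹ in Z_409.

409 = 1×384 + 25
384 = 15×25 + 9
25 = 2×9 + 7
9 = 1×7 + 2
7 = 3×2 + 1
2 = 2×1 + 0
gcd(384, 409) = 1, so the inverse exists.
Back-substitute for 1:
1 = 1×7 − 3×2
  = −3×9 + 4×7
  = 4×25 − 11×9
  = −11×384 + 169×25
  = 169×409 − 180×384
So 384⁻¹ ≡ −180 ≡ 229 (mod 409).

229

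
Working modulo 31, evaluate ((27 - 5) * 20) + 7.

13

27 - 5 = 22
22 * 20 = 440 ≡ 6 (mod 31)
6 + 7 = 13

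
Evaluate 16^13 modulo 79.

55

13 in binary is 1101, i.e. 13 = 8 + 4 + 1.
16^1 ≡ 16 (mod 79)
16^2 ≡ 16^2 = 256 ≡ 19 (mod 79)
16^4 ≡ 19^2 = 361 ≡ 45 (mod 79)
16^8 ≡ 45^2 = 2025 ≡ 50 (mod 79)
16^13 = 16^8 * 16^4 * 16^1 ≡ 50 * 45 * 16 (mod 79).
Accumulate the product:
50 * 45 = 2250 ≡ 38
38 * 16 = 608 ≡ 55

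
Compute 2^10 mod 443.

10 in binary is 1010, i.e. 10 = 8 + 2.
2^1 ≡ 2 (mod 443)
2^2 ≡ 2^2 = 4 (mod 443)
2^4 ≡ 4^2 = 16 (mod 443)
2^8 ≡ 16^2 = 256 (mod 443)
2^10 = 2^8 * 2^2 ≡ 256 * 4 (mod 443).
256 * 4 = 1024 ≡ 138 (mod 443).

138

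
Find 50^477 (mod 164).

50^1 ≡ 50 (mod 164)
50^2 ≡ 50^2 = 2500 ≡ 40 (mod 164)
50^4 ≡ 40^2 = 1600 ≡ 124 (mod 164)
50^8 ≡ 124^2 = 15376 ≡ 124 (mod 164)
50^16 ≡ 124^2 = 15376 ≡ 124 (mod 164)
50^32 ≡ 124^2 = 15376 ≡ 124 (mod 164)
50^64 ≡ 124^2 = 15376 ≡ 124 (mod 164)
50^128 ≡ 124^2 = 15376 ≡ 124 (mod 164)
50^256 ≡ 124^2 = 15376 ≡ 124 (mod 164)
50^477 = 50^256 × 50^128 × 50^64 × 50^16 × 50^8 × 50^4 × 50^1 ≡ 124 × 124 × 124 × 124 × 124 × 124 × 50 (mod 164).
Accumulate the product:
124 × 124 = 15376 ≡ 124
124 × 124 = 15376 ≡ 124
124 × 124 = 15376 ≡ 124
124 × 124 = 15376 ≡ 124
124 × 124 = 15376 ≡ 124
124 × 50 = 6200 ≡ 132

132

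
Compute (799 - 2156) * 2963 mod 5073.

799 - 2156 = -1357 ≡ 3716 (mod 5073)
3716 * 2963 = 11010508 ≡ 2098 (mod 5073)

2098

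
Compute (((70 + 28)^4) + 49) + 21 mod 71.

5

70 + 28 = 98 ≡ 27 (mod 71)
(27)^4 ≡ 6 (mod 71)
6 + 49 = 55
55 + 21 = 76 ≡ 5 (mod 71)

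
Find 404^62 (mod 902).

702

By square-and-multiply:
404^1 ≡ 404 (mod 902)
404^2 ≡ 404^2 = 163216 ≡ 856 (mod 902)
404^4 ≡ 856^2 = 732736 ≡ 312 (mod 902)
404^8 ≡ 312^2 = 97344 ≡ 830 (mod 902)
404^16 ≡ 830^2 = 688900 ≡ 674 (mod 902)
404^32 ≡ 674^2 = 454276 ≡ 570 (mod 902)
404^62 = 404^32 · 404^16 · 404^8 · 404^4 · 404^2 ≡ 570 · 674 · 830 · 312 · 856 (mod 902).
Accumulate the product:
570 · 674 = 384180 ≡ 830
830 · 830 = 688900 ≡ 674
674 · 312 = 210288 ≡ 122
122 · 856 = 104432 ≡ 702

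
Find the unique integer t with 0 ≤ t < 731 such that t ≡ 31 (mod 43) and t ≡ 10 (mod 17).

43⁻¹ mod 17: 43·2 ≡ 1 (mod 17), so 43⁻¹ ≡ 2.
t = 31 + 43·((10 − 31)·2 mod 17) = 31 + 43·9 = 418.

418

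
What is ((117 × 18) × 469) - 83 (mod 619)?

117 × 18 = 2106 ≡ 249 (mod 619)
249 × 469 = 116781 ≡ 409 (mod 619)
409 - 83 = 326

326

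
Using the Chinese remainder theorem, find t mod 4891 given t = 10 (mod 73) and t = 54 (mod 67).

3806

73⁻¹ mod 67: 73*56 ≡ 1 (mod 67), so 73⁻¹ ≡ 56.
t = 10 + 73*((54 − 10)*56 mod 67) = 10 + 73*52 = 3806.
Check: 3806 mod 73 = 10, 3806 mod 67 = 54. ✓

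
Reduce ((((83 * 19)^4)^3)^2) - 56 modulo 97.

40

83 * 19 = 1577 ≡ 25 (mod 97)
(25)^4 ≡ 6 (mod 97)
(6)^3 ≡ 22 (mod 97)
(22)^2 ≡ 96 (mod 97)
96 - 56 = 40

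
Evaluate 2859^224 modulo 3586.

3411

Using repeated squaring:
224 in binary is 11100000, i.e. 224 = 128 + 64 + 32.
2859^1 ≡ 2859 (mod 3586)
2859^2 ≡ 2859^2 = 8173881 ≡ 1387 (mod 3586)
2859^4 ≡ 1387^2 = 1923769 ≡ 1673 (mod 3586)
2859^8 ≡ 1673^2 = 2798929 ≡ 1849 (mod 3586)
2859^16 ≡ 1849^2 = 3418801 ≡ 1343 (mod 3586)
2859^32 ≡ 1343^2 = 1803649 ≡ 3477 (mod 3586)
2859^64 ≡ 3477^2 = 12089529 ≡ 1123 (mod 3586)
2859^128 ≡ 1123^2 = 1261129 ≡ 2443 (mod 3586)
2859^224 = 2859^128 * 2859^64 * 2859^32 ≡ 2443 * 1123 * 3477 (mod 3586).
Accumulate the product:
2443 * 1123 = 2743489 ≡ 199
199 * 3477 = 691923 ≡ 3411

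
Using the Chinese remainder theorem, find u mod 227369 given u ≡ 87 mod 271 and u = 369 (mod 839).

271⁻¹ mod 839: 271*613 ≡ 1 (mod 839), so 271⁻¹ ≡ 613.
u = 87 + 271*((369 − 87)*613 mod 839) = 87 + 271*32 = 8759.

8759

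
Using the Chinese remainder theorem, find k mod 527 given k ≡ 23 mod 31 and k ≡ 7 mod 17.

31⁻¹ mod 17: 31×11 ≡ 1 (mod 17), so 31⁻¹ ≡ 11.
k = 23 + 31×((7 − 23)×11 mod 17) = 23 + 31×11 = 364.
Check: 364 mod 31 = 23, 364 mod 17 = 7. ✓

364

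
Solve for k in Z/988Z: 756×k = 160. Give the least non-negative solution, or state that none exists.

gcd(756, 988) = 4, and 4 | 160, so solutions exist.
Divide through by 4: 189×k = 40 (mod 247).
189⁻¹ ≡ 132 (mod 247).
k ≡ 132×40 ≡ 93 (mod 247).
The smallest non-negative solution is k = 93.

93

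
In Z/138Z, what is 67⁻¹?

Run the extended Euclidean algorithm:
138 = 2·67 + 4
67 = 16·4 + 3
4 = 1·3 + 1
3 = 3·1 + 0
gcd(67, 138) = 1, so the inverse exists.
Bézout: 1 = 17·138 − 35·67.
So 67⁻¹ ≡ −35 ≡ 103 (mod 138).

103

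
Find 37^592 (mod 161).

2

592 in binary is 1001010000, i.e. 592 = 512 + 64 + 16.
37^1 ≡ 37 (mod 161)
37^2 ≡ 37^2 = 1369 ≡ 81 (mod 161)
37^4 ≡ 81^2 = 6561 ≡ 121 (mod 161)
37^8 ≡ 121^2 = 14641 ≡ 151 (mod 161)
37^16 ≡ 151^2 = 22801 ≡ 100 (mod 161)
37^32 ≡ 100^2 = 10000 ≡ 18 (mod 161)
37^64 ≡ 18^2 = 324 ≡ 2 (mod 161)
37^128 ≡ 2^2 = 4 (mod 161)
37^256 ≡ 4^2 = 16 (mod 161)
37^512 ≡ 16^2 = 256 ≡ 95 (mod 161)
37^592 = 37^512 * 37^64 * 37^16 ≡ 95 * 2 * 100 (mod 161).
Accumulate the product:
95 * 2 = 190 ≡ 29
29 * 100 = 2900 ≡ 2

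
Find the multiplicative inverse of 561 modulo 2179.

By the extended Euclidean algorithm:
2179 = 3·561 + 496
561 = 1·496 + 65
496 = 7·65 + 41
65 = 1·41 + 24
41 = 1·24 + 17
24 = 1·17 + 7
17 = 2·7 + 3
7 = 2·3 + 1
3 = 3·1 + 0
gcd(561, 2179) = 1, so the inverse exists.
Back-substitute for 1:
1 = 1·7 − 2·3
  = −2·17 + 5·7
  = 5·24 − 7·17
  = −7·41 + 12·24
  = 12·65 − 19·41
  = −19·496 + 145·65
  = 145·561 − 164·496
  = −164·2179 + 637·561
So 561⁻¹ ≡ 637 (mod 2179).

637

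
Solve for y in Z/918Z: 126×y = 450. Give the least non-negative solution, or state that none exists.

40

gcd(126, 918) = 18, and 18 | 450, so solutions exist.
Divide through by 18: 7×y = 25 (mod 51).
7⁻¹ ≡ 22 (mod 51).
y ≡ 22×25 ≡ 40 (mod 51).
The smallest non-negative solution is y = 40.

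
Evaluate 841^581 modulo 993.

352

841^1 ≡ 841 (mod 993)
841^2 ≡ 841^2 = 707281 ≡ 265 (mod 993)
841^4 ≡ 265^2 = 70225 ≡ 715 (mod 993)
841^8 ≡ 715^2 = 511225 ≡ 823 (mod 993)
841^16 ≡ 823^2 = 677329 ≡ 103 (mod 993)
841^32 ≡ 103^2 = 10609 ≡ 679 (mod 993)
841^64 ≡ 679^2 = 461041 ≡ 289 (mod 993)
841^128 ≡ 289^2 = 83521 ≡ 109 (mod 993)
841^256 ≡ 109^2 = 11881 ≡ 958 (mod 993)
841^512 ≡ 958^2 = 917764 ≡ 232 (mod 993)
841^581 = 841^512 * 841^64 * 841^4 * 841^1 ≡ 232 * 289 * 715 * 841 (mod 993).
Accumulate the product:
232 * 289 = 67048 ≡ 517
517 * 715 = 369655 ≡ 259
259 * 841 = 217819 ≡ 352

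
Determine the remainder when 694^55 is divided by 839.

732

Using repeated squaring:
55 in binary is 110111, i.e. 55 = 32 + 16 + 4 + 2 + 1.
694^1 ≡ 694 (mod 839)
694^2 ≡ 694^2 = 481636 ≡ 50 (mod 839)
694^4 ≡ 50^2 = 2500 ≡ 822 (mod 839)
694^8 ≡ 822^2 = 675684 ≡ 289 (mod 839)
694^16 ≡ 289^2 = 83521 ≡ 460 (mod 839)
694^32 ≡ 460^2 = 211600 ≡ 172 (mod 839)
694^55 = 694^32 * 694^16 * 694^4 * 694^2 * 694^1 ≡ 172 * 460 * 822 * 50 * 694 (mod 839).
Accumulate the product:
172 * 460 = 79120 ≡ 254
254 * 822 = 208788 ≡ 716
716 * 50 = 35800 ≡ 562
562 * 694 = 390028 ≡ 732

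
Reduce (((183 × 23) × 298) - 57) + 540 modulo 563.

401

183 × 23 = 4209 ≡ 268 (mod 563)
268 × 298 = 79864 ≡ 481 (mod 563)
481 - 57 = 424
424 + 540 = 964 ≡ 401 (mod 563)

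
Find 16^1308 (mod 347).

Compute successive squares:
1308 in binary is 10100011100, i.e. 1308 = 1024 + 256 + 16 + 8 + 4.
16^1 ≡ 16 (mod 347)
16^2 ≡ 16^2 = 256 (mod 347)
16^4 ≡ 256^2 = 65536 ≡ 300 (mod 347)
16^8 ≡ 300^2 = 90000 ≡ 127 (mod 347)
16^16 ≡ 127^2 = 16129 ≡ 167 (mod 347)
16^32 ≡ 167^2 = 27889 ≡ 129 (mod 347)
16^64 ≡ 129^2 = 16641 ≡ 332 (mod 347)
16^128 ≡ 332^2 = 110224 ≡ 225 (mod 347)
16^256 ≡ 225^2 = 50625 ≡ 310 (mod 347)
16^512 ≡ 310^2 = 96100 ≡ 328 (mod 347)
16^1024 ≡ 328^2 = 107584 ≡ 14 (mod 347)
16^1308 = 16^1024 · 16^256 · 16^16 · 16^8 · 16^4 ≡ 14 · 310 · 167 · 127 · 300 (mod 347).
Accumulate the product:
14 · 310 = 4340 ≡ 176
176 · 167 = 29392 ≡ 244
244 · 127 = 30988 ≡ 105
105 · 300 = 31500 ≡ 270

270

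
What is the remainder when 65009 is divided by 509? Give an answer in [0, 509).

366

65009 = 127×509 + 366, so 65009 ≡ 366 (mod 509).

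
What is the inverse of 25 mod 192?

169

Run the extended Euclidean algorithm:
192 = 7×25 + 17
25 = 1×17 + 8
17 = 2×8 + 1
8 = 8×1 + 0
gcd(25, 192) = 1, so the inverse exists.
Bézout: 1 = 3×192 − 23×25.
So 25⁻¹ ≡ −23 ≡ 169 (mod 192).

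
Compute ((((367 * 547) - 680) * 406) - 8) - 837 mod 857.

709

367 * 547 = 200749 ≡ 211 (mod 857)
211 - 680 = -469 ≡ 388 (mod 857)
388 * 406 = 157528 ≡ 697 (mod 857)
697 - 8 = 689
689 - 837 = -148 ≡ 709 (mod 857)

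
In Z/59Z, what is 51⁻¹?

22

59 = 1×51 + 8
51 = 6×8 + 3
8 = 2×3 + 2
3 = 1×2 + 1
2 = 2×1 + 0
gcd(51, 59) = 1, so the inverse exists.
Back-substitute for 1:
1 = 1×3 − 1×2
  = −1×8 + 3×3
  = 3×51 − 19×8
  = −19×59 + 22×51
So 51⁻¹ ≡ 22 (mod 59).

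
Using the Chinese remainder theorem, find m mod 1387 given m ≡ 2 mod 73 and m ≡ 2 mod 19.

73⁻¹ mod 19: 73×6 ≡ 1 (mod 19), so 73⁻¹ ≡ 6.
m = 2 + 73×((2 − 2)×6 mod 19) = 2 + 73×0 = 2.

2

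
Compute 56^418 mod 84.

Compute successive squares:
56^1 ≡ 56 (mod 84)
56^2 ≡ 56^2 = 3136 ≡ 28 (mod 84)
56^4 ≡ 28^2 = 784 ≡ 28 (mod 84)
56^8 ≡ 28^2 = 784 ≡ 28 (mod 84)
56^16 ≡ 28^2 = 784 ≡ 28 (mod 84)
56^32 ≡ 28^2 = 784 ≡ 28 (mod 84)
56^64 ≡ 28^2 = 784 ≡ 28 (mod 84)
56^128 ≡ 28^2 = 784 ≡ 28 (mod 84)
56^256 ≡ 28^2 = 784 ≡ 28 (mod 84)
56^418 = 56^256 · 56^128 · 56^32 · 56^2 ≡ 28 · 28 · 28 · 28 (mod 84).
Accumulate the product:
28 · 28 = 784 ≡ 28
28 · 28 = 784 ≡ 28
28 · 28 = 784 ≡ 28

28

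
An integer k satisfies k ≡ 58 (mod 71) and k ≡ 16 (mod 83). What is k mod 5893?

3253

71⁻¹ mod 83: 71×76 ≡ 1 (mod 83), so 71⁻¹ ≡ 76.
k = 58 + 71×((16 − 58)×76 mod 83) = 58 + 71×45 = 3253.
Check: 3253 mod 71 = 58, 3253 mod 83 = 16. ✓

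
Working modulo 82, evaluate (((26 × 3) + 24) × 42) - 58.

44

26 × 3 = 78
78 + 24 = 102 ≡ 20 (mod 82)
20 × 42 = 840 ≡ 20 (mod 82)
20 - 58 = -38 ≡ 44 (mod 82)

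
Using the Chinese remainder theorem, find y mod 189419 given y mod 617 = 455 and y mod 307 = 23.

617⁻¹ mod 307: 617×205 ≡ 1 (mod 307), so 617⁻¹ ≡ 205.
y = 455 + 617×((23 − 455)×205 mod 307) = 455 + 617×163 = 101026.

101026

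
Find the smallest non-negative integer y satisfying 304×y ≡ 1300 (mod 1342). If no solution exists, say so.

gcd(304, 1342) = 2, and 2 | 1300, so solutions exist.
Divide through by 2: 152×y = 650 (mod 671).
152⁻¹ ≡ 181 (mod 671).
y ≡ 181×650 ≡ 225 (mod 671).
The smallest non-negative solution is y = 225.

225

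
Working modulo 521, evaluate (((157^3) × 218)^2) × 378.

(157)^3 ≡ 426 (mod 521)
426 × 218 = 92868 ≡ 130 (mod 521)
(130)^2 ≡ 228 (mod 521)
228 × 378 = 86184 ≡ 219 (mod 521)

219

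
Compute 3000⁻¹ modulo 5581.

Apply the Euclidean algorithm and back-substitute:
5581 = 1·3000 + 2581
3000 = 1·2581 + 419
2581 = 6·419 + 67
419 = 6·67 + 17
67 = 3·17 + 16
17 = 1·16 + 1
16 = 16·1 + 0
gcd(3000, 5581) = 1, so the inverse exists.
Back-substitute for 1:
1 = 1·17 − 1·16
  = −1·67 + 4·17
  = 4·419 − 25·67
  = −25·2581 + 154·419
  = 154·3000 − 179·2581
  = −179·5581 + 333·3000
So 3000⁻¹ ≡ 333 (mod 5581).

333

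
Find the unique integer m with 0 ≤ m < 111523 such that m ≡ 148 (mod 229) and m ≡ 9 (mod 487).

229⁻¹ mod 487: 229·319 ≡ 1 (mod 487), so 229⁻¹ ≡ 319.
m = 148 + 229·((9 − 148)·319 mod 487) = 148 + 229·463 = 106175.

106175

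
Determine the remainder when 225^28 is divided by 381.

276

28 in binary is 11100, i.e. 28 = 16 + 8 + 4.
225^1 ≡ 225 (mod 381)
225^2 ≡ 225^2 = 50625 ≡ 333 (mod 381)
225^4 ≡ 333^2 = 110889 ≡ 18 (mod 381)
225^8 ≡ 18^2 = 324 (mod 381)
225^16 ≡ 324^2 = 104976 ≡ 201 (mod 381)
225^28 = 225^16 × 225^8 × 225^4 ≡ 201 × 324 × 18 (mod 381).
Accumulate the product:
201 × 324 = 65124 ≡ 354
354 × 18 = 6372 ≡ 276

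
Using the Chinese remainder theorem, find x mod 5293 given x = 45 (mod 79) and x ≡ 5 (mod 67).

79⁻¹ mod 67: 79·28 ≡ 1 (mod 67), so 79⁻¹ ≡ 28.
x = 45 + 79·((5 − 45)·28 mod 67) = 45 + 79·19 = 1546.
Check: 1546 mod 79 = 45, 1546 mod 67 = 5. ✓

1546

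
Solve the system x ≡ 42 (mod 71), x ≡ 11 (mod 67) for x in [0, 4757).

71⁻¹ mod 67: 71×17 ≡ 1 (mod 67), so 71⁻¹ ≡ 17.
x = 42 + 71×((11 − 42)×17 mod 67) = 42 + 71×9 = 681.
Check: 681 mod 71 = 42, 681 mod 67 = 11. ✓

681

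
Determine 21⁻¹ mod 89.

17

By the extended Euclidean algorithm:
89 = 4*21 + 5
21 = 4*5 + 1
5 = 5*1 + 0
gcd(21, 89) = 1, so the inverse exists.
Bézout: 1 = −4*89 + 17*21.
So 21⁻¹ ≡ 17 (mod 89).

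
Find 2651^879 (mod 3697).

Compute successive squares:
879 in binary is 1101101111, i.e. 879 = 512 + 256 + 64 + 32 + 8 + 4 + 2 + 1.
2651^1 ≡ 2651 (mod 3697)
2651^2 ≡ 2651^2 = 7027801 ≡ 3501 (mod 3697)
2651^4 ≡ 3501^2 = 12257001 ≡ 1446 (mod 3697)
2651^8 ≡ 1446^2 = 2090916 ≡ 2111 (mod 3697)
2651^16 ≡ 2111^2 = 4456321 ≡ 1436 (mod 3697)
2651^32 ≡ 1436^2 = 2062096 ≡ 2867 (mod 3697)
2651^64 ≡ 2867^2 = 8219689 ≡ 1258 (mod 3697)
2651^128 ≡ 1258^2 = 1582564 ≡ 248 (mod 3697)
2651^256 ≡ 248^2 = 61504 ≡ 2352 (mod 3697)
2651^512 ≡ 2352^2 = 5531904 ≡ 1192 (mod 3697)
2651^879 = 2651^512 * 2651^256 * 2651^64 * 2651^32 * 2651^8 * 2651^4 * 2651^2 * 2651^1 ≡ 1192 * 2352 * 1258 * 2867 * 2111 * 1446 * 3501 * 2651 (mod 3697).
Accumulate the product:
1192 * 2352 = 2803584 ≡ 1258
1258 * 1258 = 1582564 ≡ 248
248 * 2867 = 711016 ≡ 1192
1192 * 2111 = 2516312 ≡ 2352
2352 * 1446 = 3400992 ≡ 3449
3449 * 3501 = 12074949 ≡ 547
547 * 2651 = 1450097 ≡ 873

873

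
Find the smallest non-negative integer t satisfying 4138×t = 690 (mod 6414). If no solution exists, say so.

gcd(4138, 6414) = 2, and 2 | 690, so solutions exist.
Divide through by 2: 2069×t = 345 (mod 3207).
2069⁻¹ ≡ 3176 (mod 3207).
t ≡ 3176×345 ≡ 2133 (mod 3207).
The smallest non-negative solution is t = 2133.

2133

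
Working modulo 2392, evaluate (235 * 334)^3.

352

235 * 334 = 78490 ≡ 1946 (mod 2392)
(1946)^3 ≡ 352 (mod 2392)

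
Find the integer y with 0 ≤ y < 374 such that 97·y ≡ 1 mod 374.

27

Apply the Euclidean algorithm and back-substitute:
374 = 3*97 + 83
97 = 1*83 + 14
83 = 5*14 + 13
14 = 1*13 + 1
13 = 13*1 + 0
gcd(97, 374) = 1, so the inverse exists.
Back-substitute for 1:
1 = 1*14 − 1*13
  = −1*83 + 6*14
  = 6*97 − 7*83
  = −7*374 + 27*97
So 97⁻¹ ≡ 27 (mod 374).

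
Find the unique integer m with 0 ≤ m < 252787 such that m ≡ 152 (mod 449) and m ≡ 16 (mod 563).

115994

449⁻¹ mod 563: 449×321 ≡ 1 (mod 563), so 449⁻¹ ≡ 321.
m = 152 + 449×((16 − 152)×321 mod 563) = 152 + 449×258 = 115994.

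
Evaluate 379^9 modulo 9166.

6335

By square-and-multiply:
9 in binary is 1001, i.e. 9 = 8 + 1.
379^1 ≡ 379 (mod 9166)
379^2 ≡ 379^2 = 143641 ≡ 6151 (mod 9166)
379^4 ≡ 6151^2 = 37834801 ≡ 6719 (mod 9166)
379^8 ≡ 6719^2 = 45144961 ≡ 2411 (mod 9166)
379^9 = 379^8 × 379^1 ≡ 2411 × 379 (mod 9166).
2411 × 379 = 913769 ≡ 6335 (mod 9166).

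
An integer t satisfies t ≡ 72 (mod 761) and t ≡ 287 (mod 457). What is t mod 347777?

761⁻¹ mod 457: 761×227 ≡ 1 (mod 457), so 761⁻¹ ≡ 227.
t = 72 + 761×((287 − 72)×227 mod 457) = 72 + 761×363 = 276315.
Check: 276315 mod 761 = 72, 276315 mod 457 = 287. ✓

276315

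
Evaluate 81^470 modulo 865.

196

470 in binary is 111010110, i.e. 470 = 256 + 128 + 64 + 16 + 4 + 2.
81^1 ≡ 81 (mod 865)
81^2 ≡ 81^2 = 6561 ≡ 506 (mod 865)
81^4 ≡ 506^2 = 256036 ≡ 861 (mod 865)
81^8 ≡ 861^2 = 741321 ≡ 16 (mod 865)
81^16 ≡ 16^2 = 256 (mod 865)
81^32 ≡ 256^2 = 65536 ≡ 661 (mod 865)
81^64 ≡ 661^2 = 436921 ≡ 96 (mod 865)
81^128 ≡ 96^2 = 9216 ≡ 566 (mod 865)
81^256 ≡ 566^2 = 320356 ≡ 306 (mod 865)
81^470 = 81^256 * 81^128 * 81^64 * 81^16 * 81^4 * 81^2 ≡ 306 * 566 * 96 * 256 * 861 * 506 (mod 865).
Accumulate the product:
306 * 566 = 173196 ≡ 196
196 * 96 = 18816 ≡ 651
651 * 256 = 166656 ≡ 576
576 * 861 = 495936 ≡ 291
291 * 506 = 147246 ≡ 196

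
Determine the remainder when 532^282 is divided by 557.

Compute successive squares:
282 in binary is 100011010, i.e. 282 = 256 + 16 + 8 + 2.
532^1 ≡ 532 (mod 557)
532^2 ≡ 532^2 = 283024 ≡ 68 (mod 557)
532^4 ≡ 68^2 = 4624 ≡ 168 (mod 557)
532^8 ≡ 168^2 = 28224 ≡ 374 (mod 557)
532^16 ≡ 374^2 = 139876 ≡ 69 (mod 557)
532^32 ≡ 69^2 = 4761 ≡ 305 (mod 557)
532^64 ≡ 305^2 = 93025 ≡ 6 (mod 557)
532^128 ≡ 6^2 = 36 (mod 557)
532^256 ≡ 36^2 = 1296 ≡ 182 (mod 557)
532^282 = 532^256 · 532^16 · 532^8 · 532^2 ≡ 182 · 69 · 374 · 68 (mod 557).
Accumulate the product:
182 · 69 = 12558 ≡ 304
304 · 374 = 113696 ≡ 68
68 · 68 = 4624 ≡ 168

168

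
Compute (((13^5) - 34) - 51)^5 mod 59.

(13)^5 ≡ 6 (mod 59)
6 - 34 = -28 ≡ 31 (mod 59)
31 - 51 = -20 ≡ 39 (mod 59)
(39)^5 ≡ 42 (mod 59)

42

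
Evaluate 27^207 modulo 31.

15

207 in binary is 11001111, i.e. 207 = 128 + 64 + 8 + 4 + 2 + 1.
27^1 ≡ 27 (mod 31)
27^2 ≡ 27^2 = 729 ≡ 16 (mod 31)
27^4 ≡ 16^2 = 256 ≡ 8 (mod 31)
27^8 ≡ 8^2 = 64 ≡ 2 (mod 31)
27^16 ≡ 2^2 = 4 (mod 31)
27^32 ≡ 4^2 = 16 (mod 31)
27^64 ≡ 16^2 = 256 ≡ 8 (mod 31)
27^128 ≡ 8^2 = 64 ≡ 2 (mod 31)
27^207 = 27^128 * 27^64 * 27^8 * 27^4 * 27^2 * 27^1 ≡ 2 * 8 * 2 * 8 * 16 * 27 (mod 31).
Accumulate the product:
2 * 8 = 16
16 * 2 = 32 ≡ 1
1 * 8 = 8
8 * 16 = 128 ≡ 4
4 * 27 = 108 ≡ 15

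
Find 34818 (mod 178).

108

34818 = 195×178 + 108, so 34818 ≡ 108 (mod 178).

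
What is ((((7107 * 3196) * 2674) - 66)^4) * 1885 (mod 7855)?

3430

7107 * 3196 = 22713972 ≡ 5167 (mod 7855)
5167 * 2674 = 13816558 ≡ 7468 (mod 7855)
7468 - 66 = 7402
(7402)^4 ≡ 131 (mod 7855)
131 * 1885 = 246935 ≡ 3430 (mod 7855)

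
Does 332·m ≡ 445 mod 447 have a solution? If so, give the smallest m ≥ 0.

35

gcd(332, 447) = 1, so a unique solution mod 447 exists.
332⁻¹ ≡ 206 (mod 447).
m ≡ 206·445 ≡ 35 (mod 447).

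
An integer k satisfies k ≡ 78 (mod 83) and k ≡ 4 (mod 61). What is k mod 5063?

83⁻¹ mod 61: 83*25 ≡ 1 (mod 61), so 83⁻¹ ≡ 25.
k = 78 + 83*((4 − 78)*25 mod 61) = 78 + 83*41 = 3481.
Check: 3481 mod 83 = 78, 3481 mod 61 = 4. ✓

3481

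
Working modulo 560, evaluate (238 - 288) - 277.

233

238 - 288 = -50 ≡ 510 (mod 560)
510 - 277 = 233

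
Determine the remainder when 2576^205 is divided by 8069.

Using repeated squaring:
2576^1 ≡ 2576 (mod 8069)
2576^2 ≡ 2576^2 = 6635776 ≡ 3058 (mod 8069)
2576^4 ≡ 3058^2 = 9351364 ≡ 7462 (mod 8069)
2576^8 ≡ 7462^2 = 55681444 ≡ 5344 (mod 8069)
2576^16 ≡ 5344^2 = 28558336 ≡ 2145 (mod 8069)
2576^32 ≡ 2145^2 = 4601025 ≡ 1695 (mod 8069)
2576^64 ≡ 1695^2 = 2873025 ≡ 461 (mod 8069)
2576^128 ≡ 461^2 = 212521 ≡ 2727 (mod 8069)
2576^205 = 2576^128 * 2576^64 * 2576^8 * 2576^4 * 2576^1 ≡ 2727 * 461 * 5344 * 7462 * 2576 (mod 8069).
Accumulate the product:
2727 * 461 = 1257147 ≡ 6452
6452 * 5344 = 34479488 ≡ 651
651 * 7462 = 4857762 ≡ 224
224 * 2576 = 577024 ≡ 4125

4125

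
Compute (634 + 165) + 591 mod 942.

448

634 + 165 = 799
799 + 591 = 1390 ≡ 448 (mod 942)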